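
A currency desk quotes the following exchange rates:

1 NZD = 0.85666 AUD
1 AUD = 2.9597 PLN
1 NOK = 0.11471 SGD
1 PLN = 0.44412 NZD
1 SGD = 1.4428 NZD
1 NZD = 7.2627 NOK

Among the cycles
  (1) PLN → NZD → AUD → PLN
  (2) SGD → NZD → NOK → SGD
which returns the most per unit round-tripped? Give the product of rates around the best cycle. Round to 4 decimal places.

1.2020

(1) 0.44412 × 0.85666 × 2.9597 = 1.12605
(2) 1.4428 × 7.2627 × 0.11471 = 1.20200
Highest is cycle (2) at 1.2020 (>1, arbitrage).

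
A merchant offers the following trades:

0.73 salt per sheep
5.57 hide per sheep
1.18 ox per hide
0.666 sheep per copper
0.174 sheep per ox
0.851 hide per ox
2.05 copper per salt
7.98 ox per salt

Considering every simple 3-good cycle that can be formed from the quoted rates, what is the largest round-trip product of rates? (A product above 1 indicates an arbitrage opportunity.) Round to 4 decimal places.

hide→ox→sheep→hide: 1.18 × 0.174 × 5.57 = 1.14363
salt→ox→sheep→salt: 7.98 × 0.174 × 0.73 = 1.01362
salt→copper→sheep→salt: 2.05 × 0.666 × 0.73 = 0.99667
Maximum is hide→ox→sheep→hide at 1.1436; arbitrage exists.

1.1436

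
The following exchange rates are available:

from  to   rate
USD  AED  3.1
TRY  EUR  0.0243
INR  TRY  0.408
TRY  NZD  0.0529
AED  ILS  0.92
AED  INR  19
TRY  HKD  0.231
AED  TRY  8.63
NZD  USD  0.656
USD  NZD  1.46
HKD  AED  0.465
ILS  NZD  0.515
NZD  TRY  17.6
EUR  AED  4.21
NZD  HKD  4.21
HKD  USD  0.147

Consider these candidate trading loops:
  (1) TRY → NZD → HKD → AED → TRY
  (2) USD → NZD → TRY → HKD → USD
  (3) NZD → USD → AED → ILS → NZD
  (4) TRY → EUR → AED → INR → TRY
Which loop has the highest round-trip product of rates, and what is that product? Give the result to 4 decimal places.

(1) 0.0529 × 4.21 × 0.465 × 8.63 = 0.89372
(2) 1.46 × 17.6 × 0.231 × 0.147 = 0.87256
(3) 0.656 × 3.1 × 0.92 × 0.515 = 0.96352
(4) 0.0243 × 4.21 × 19 × 0.408 = 0.79305
Highest is cycle (3) at 0.9635 (≤1, no arbitrage).

0.9635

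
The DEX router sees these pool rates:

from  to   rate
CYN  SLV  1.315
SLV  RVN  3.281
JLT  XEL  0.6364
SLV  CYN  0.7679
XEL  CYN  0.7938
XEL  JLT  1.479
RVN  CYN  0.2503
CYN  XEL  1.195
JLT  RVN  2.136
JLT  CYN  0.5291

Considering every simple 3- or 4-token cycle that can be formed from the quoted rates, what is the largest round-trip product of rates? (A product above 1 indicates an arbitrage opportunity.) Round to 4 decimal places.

1.0799

SLV→RVN→CYN→SLV: 3.281 × 0.2503 × 1.315 = 1.07992
JLT→RVN→CYN→XEL→JLT: 2.136 × 0.2503 × 1.195 × 1.479 = 0.94493
JLT→CYN→XEL→JLT: 0.5291 × 1.195 × 1.479 = 0.93513
Maximum is SLV→RVN→CYN→SLV at 1.0799; arbitrage exists.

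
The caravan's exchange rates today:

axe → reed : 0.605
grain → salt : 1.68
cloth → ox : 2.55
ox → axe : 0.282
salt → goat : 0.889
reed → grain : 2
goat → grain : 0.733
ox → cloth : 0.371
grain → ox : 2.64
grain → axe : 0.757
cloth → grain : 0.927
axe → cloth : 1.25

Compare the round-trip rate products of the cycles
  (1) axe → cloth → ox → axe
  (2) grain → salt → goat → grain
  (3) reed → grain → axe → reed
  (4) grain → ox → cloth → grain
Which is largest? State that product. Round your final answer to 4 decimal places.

1.0948

(1) 1.25 × 2.55 × 0.282 = 0.89888
(2) 1.68 × 0.889 × 0.733 = 1.09475
(3) 2 × 0.757 × 0.605 = 0.91597
(4) 2.64 × 0.371 × 0.927 = 0.90794
Highest is cycle (2) at 1.0948 (>1, arbitrage).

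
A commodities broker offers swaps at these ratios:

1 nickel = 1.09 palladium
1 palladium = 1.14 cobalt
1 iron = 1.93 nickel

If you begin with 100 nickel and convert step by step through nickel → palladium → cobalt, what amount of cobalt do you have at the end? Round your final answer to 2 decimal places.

124.26

100 nickel × 1.09 = 109 palladium
109 palladium × 1.14 = 124.26 cobalt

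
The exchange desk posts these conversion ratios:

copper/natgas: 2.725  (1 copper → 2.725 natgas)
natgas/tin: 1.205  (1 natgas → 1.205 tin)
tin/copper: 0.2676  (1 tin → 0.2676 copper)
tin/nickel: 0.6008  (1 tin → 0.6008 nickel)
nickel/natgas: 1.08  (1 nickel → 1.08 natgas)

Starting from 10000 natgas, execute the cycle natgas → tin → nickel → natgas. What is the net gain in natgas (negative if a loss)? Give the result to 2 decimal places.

10000 natgas × 1.205 = 12050 tin
12050 tin × 0.6008 = 7239.64 nickel
7239.64 nickel × 1.08 = 7818.8112 natgas
Net change: 7818.8112 − 10000 = -2181.1888 natgas

-2181.19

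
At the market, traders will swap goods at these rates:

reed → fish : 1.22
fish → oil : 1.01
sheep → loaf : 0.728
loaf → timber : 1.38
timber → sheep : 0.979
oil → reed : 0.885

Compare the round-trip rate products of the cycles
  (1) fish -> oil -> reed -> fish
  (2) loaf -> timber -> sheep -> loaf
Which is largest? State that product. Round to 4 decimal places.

(1) 1.01 × 0.885 × 1.22 = 1.09050
(2) 1.38 × 0.979 × 0.728 = 0.98354
Highest is cycle (1) at 1.0905 (>1, arbitrage).

1.0905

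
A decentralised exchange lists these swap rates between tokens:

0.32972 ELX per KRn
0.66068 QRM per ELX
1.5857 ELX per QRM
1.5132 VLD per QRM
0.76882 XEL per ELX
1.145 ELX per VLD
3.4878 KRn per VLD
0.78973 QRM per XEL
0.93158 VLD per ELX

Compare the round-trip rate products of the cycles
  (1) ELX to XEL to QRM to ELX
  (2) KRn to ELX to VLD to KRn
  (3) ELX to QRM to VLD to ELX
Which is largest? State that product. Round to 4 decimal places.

1.1447

(1) 0.76882 × 0.78973 × 1.5857 = 0.96277
(2) 0.32972 × 0.93158 × 3.4878 = 1.07131
(3) 0.66068 × 1.5132 × 1.145 = 1.14470
Highest is cycle (3) at 1.1447 (>1, arbitrage).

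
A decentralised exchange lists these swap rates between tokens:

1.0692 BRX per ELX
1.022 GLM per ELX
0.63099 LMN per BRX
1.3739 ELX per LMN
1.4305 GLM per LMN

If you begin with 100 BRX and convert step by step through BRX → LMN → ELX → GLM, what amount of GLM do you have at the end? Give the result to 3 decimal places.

100 BRX × 0.63099 = 63.099 LMN
63.099 LMN × 1.3739 = 86.6917161 ELX
86.6917161 ELX × 1.022 = 88.5989338542 GLM

88.599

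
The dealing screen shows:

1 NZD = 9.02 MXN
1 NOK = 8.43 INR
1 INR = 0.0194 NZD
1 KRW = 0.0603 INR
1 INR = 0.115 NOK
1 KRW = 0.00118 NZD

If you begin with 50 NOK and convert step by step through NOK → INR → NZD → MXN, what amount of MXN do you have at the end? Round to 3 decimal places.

73.757

50 NOK × 8.43 = 421.5 INR
421.5 INR × 0.0194 = 8.1771 NZD
8.1771 NZD × 9.02 = 73.757442 MXN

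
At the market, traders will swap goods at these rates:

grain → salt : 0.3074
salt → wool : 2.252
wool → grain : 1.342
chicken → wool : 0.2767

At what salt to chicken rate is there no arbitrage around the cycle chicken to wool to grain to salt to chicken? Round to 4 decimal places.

Known legs of the cycle: 0.2767 × 1.342 × 0.3074 = 0.11414727236
For no arbitrage the full-cycle product must be 1, so the missing rate is 1 / 0.11414727236 ≈ 8.760612.

8.7606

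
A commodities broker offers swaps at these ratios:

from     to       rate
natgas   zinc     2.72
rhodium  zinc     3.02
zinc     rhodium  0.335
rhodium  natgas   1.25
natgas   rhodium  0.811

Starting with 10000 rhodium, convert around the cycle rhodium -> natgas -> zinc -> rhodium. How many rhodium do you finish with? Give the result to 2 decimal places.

10000 rhodium × 1.25 = 12500 natgas
12500 natgas × 2.72 = 34000 zinc
34000 zinc × 0.335 = 11390 rhodium

11390.00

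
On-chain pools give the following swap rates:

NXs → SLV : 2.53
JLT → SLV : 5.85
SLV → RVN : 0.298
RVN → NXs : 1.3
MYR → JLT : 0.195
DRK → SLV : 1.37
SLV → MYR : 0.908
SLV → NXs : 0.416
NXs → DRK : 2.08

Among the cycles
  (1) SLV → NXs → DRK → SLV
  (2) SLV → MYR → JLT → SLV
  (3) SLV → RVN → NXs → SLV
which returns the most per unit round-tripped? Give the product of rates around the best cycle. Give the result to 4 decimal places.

1.1854

(1) 0.416 × 2.08 × 1.37 = 1.18543
(2) 0.908 × 0.195 × 5.85 = 1.03580
(3) 0.298 × 1.3 × 2.53 = 0.98012
Highest is cycle (1) at 1.1854 (>1, arbitrage).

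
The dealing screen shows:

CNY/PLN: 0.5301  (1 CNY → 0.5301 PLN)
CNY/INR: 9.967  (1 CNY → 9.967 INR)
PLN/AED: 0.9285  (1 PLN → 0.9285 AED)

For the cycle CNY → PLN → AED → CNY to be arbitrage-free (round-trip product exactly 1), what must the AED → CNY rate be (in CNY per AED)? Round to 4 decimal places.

Known legs of the cycle: 0.5301 × 0.9285 = 0.49219785
For no arbitrage the full-cycle product must be 1, so the missing rate is 1 / 0.49219785 ≈ 2.031703.

2.0317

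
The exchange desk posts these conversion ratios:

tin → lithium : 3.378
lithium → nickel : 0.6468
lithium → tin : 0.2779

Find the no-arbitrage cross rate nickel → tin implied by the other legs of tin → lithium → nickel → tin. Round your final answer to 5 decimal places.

Known legs of the cycle: 3.378 × 0.6468 = 2.1848904
For no arbitrage the full-cycle product must be 1, so the missing rate is 1 / 2.1848904 ≈ 0.4576889.

0.45769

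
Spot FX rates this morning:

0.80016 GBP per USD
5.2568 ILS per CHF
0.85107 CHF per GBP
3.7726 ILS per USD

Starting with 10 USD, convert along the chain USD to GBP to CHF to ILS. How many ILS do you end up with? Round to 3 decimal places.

35.798

10 USD × 0.80016 = 8.0016 GBP
8.0016 GBP × 0.85107 = 6.809921712 CHF
6.809921712 CHF × 5.2568 = 35.7983964556416 ILS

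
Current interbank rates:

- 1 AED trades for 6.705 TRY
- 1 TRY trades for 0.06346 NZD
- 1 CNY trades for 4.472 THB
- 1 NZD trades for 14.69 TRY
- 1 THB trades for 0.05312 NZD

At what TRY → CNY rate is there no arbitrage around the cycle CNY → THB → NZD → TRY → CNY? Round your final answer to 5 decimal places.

0.28656

Known legs of the cycle: 4.472 × 0.05312 × 14.69 = 3.4896482816
For no arbitrage the full-cycle product must be 1, so the missing rate is 1 / 3.4896482816 ≈ 0.2865618.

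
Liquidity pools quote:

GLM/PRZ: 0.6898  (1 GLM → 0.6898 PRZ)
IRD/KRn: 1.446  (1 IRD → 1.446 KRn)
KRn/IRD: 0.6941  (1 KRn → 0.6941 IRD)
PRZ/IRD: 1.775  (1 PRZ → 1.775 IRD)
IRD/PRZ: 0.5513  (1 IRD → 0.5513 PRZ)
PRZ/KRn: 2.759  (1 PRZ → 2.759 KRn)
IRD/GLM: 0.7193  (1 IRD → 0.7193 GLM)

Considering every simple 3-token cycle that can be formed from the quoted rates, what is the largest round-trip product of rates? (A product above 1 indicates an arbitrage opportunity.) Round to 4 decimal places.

IRD→PRZ→KRn→IRD: 0.5513 × 2.759 × 0.6941 = 1.05575
IRD→GLM→PRZ→IRD: 0.7193 × 0.6898 × 1.775 = 0.88071
Maximum is IRD→PRZ→KRn→IRD at 1.0558; arbitrage exists.

1.0558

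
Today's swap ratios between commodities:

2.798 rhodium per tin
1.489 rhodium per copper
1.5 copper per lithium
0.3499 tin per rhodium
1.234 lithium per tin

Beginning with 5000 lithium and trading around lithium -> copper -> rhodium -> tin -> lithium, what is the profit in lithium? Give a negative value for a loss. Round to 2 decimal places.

5000 lithium × 1.5 = 7500 copper
7500 copper × 1.489 = 11167.5 rhodium
11167.5 rhodium × 0.3499 = 3907.50825 tin
3907.50825 tin × 1.234 = 4821.8651805 lithium
Net change: 4821.8651805 − 5000 = -178.1348195 lithium

-178.13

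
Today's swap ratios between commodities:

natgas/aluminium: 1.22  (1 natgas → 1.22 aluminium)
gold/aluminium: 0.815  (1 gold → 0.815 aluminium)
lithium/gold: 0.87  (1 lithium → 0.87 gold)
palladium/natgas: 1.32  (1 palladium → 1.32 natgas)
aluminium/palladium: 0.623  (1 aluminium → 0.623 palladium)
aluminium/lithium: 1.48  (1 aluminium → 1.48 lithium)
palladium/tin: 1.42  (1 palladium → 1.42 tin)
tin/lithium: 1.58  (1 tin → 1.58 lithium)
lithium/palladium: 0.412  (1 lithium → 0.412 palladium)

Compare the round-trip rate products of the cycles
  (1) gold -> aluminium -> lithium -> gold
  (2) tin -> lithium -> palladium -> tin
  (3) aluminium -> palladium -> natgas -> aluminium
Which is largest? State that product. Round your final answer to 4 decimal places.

1.0494

(1) 0.815 × 1.48 × 0.87 = 1.04939
(2) 1.58 × 0.412 × 1.42 = 0.92436
(3) 0.623 × 1.32 × 1.22 = 1.00328
Highest is cycle (1) at 1.0494 (>1, arbitrage).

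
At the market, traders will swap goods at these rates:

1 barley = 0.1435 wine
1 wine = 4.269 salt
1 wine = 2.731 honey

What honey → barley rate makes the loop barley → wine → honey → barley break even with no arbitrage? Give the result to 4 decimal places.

2.5517

Known legs of the cycle: 0.1435 × 2.731 = 0.3918985
For no arbitrage the full-cycle product must be 1, so the missing rate is 1 / 0.3918985 ≈ 2.551681.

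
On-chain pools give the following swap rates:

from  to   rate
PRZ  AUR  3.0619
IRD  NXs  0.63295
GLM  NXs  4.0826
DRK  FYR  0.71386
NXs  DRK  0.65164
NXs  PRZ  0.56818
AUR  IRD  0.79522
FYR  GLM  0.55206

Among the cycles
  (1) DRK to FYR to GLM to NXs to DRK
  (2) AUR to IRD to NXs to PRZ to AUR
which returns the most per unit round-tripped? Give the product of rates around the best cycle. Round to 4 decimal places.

(1) 0.71386 × 0.55206 × 4.0826 × 0.65164 = 1.04844
(2) 0.79522 × 0.63295 × 0.56818 × 3.0619 = 0.87566
Highest is cycle (1) at 1.0484 (>1, arbitrage).

1.0484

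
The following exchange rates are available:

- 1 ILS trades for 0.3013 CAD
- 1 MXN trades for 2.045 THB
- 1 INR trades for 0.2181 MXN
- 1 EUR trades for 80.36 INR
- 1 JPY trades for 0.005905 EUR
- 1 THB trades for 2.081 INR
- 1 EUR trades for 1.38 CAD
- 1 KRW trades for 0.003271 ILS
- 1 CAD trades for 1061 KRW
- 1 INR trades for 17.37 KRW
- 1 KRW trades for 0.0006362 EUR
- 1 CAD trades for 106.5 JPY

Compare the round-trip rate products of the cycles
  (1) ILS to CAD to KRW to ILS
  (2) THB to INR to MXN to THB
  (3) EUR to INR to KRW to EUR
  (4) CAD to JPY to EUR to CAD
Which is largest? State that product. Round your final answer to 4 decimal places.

(1) 0.3013 × 1061 × 0.003271 = 1.04567
(2) 2.081 × 0.2181 × 2.045 = 0.92816
(3) 80.36 × 17.37 × 0.0006362 = 0.88804
(4) 106.5 × 0.005905 × 1.38 = 0.86786
Highest is cycle (1) at 1.0457 (>1, arbitrage).

1.0457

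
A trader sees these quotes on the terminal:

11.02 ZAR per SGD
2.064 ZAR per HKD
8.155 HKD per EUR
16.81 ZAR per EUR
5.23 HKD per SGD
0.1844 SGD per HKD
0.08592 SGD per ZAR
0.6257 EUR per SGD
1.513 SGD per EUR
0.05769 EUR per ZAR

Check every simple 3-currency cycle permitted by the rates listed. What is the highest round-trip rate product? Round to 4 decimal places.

0.9710

HKD→ZAR→EUR→HKD: 2.064 × 0.05769 × 8.155 = 0.97103
EUR→SGD→ZAR→EUR: 1.513 × 11.02 × 0.05769 = 0.96188
HKD→SGD→EUR→HKD: 0.1844 × 0.6257 × 8.155 = 0.94092
HKD→ZAR→SGD→HKD: 2.064 × 0.08592 × 5.23 = 0.92748
EUR→ZAR→SGD→EUR: 16.81 × 0.08592 × 0.6257 = 0.90371
Maximum is HKD→ZAR→EUR→HKD at 0.9710; no arbitrage — every cycle loses value.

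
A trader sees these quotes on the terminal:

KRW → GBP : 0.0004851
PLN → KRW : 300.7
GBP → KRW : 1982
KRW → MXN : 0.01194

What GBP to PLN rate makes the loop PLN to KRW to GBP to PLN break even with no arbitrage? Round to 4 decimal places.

6.8554

Known legs of the cycle: 300.7 × 0.0004851 = 0.14586957
For no arbitrage the full-cycle product must be 1, so the missing rate is 1 / 0.14586957 ≈ 6.855439.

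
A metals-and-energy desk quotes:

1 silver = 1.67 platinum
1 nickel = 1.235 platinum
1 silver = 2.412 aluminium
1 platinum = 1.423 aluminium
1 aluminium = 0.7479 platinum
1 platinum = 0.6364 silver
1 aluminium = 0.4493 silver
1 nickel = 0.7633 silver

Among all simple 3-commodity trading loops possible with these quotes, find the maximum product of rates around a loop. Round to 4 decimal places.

1.1480

silver→aluminium→platinum→silver: 2.412 × 0.7479 × 0.6364 = 1.14802
silver→platinum→aluminium→silver: 1.67 × 1.423 × 0.4493 = 1.06772
Maximum is silver→aluminium→platinum→silver at 1.1480; arbitrage exists.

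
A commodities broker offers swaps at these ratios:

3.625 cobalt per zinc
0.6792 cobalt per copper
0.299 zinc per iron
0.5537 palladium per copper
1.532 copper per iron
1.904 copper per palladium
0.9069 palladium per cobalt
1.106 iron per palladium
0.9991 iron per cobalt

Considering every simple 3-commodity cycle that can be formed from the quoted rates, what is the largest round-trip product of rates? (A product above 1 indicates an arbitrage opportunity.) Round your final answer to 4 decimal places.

copper→cobalt→palladium→copper: 0.6792 × 0.9069 × 1.904 = 1.17280
zinc→cobalt→iron→zinc: 3.625 × 0.9991 × 0.299 = 1.08290
copper→cobalt→iron→copper: 0.6792 × 0.9991 × 1.532 = 1.03960
copper→palladium→iron→copper: 0.5537 × 1.106 × 1.532 = 0.93818
Maximum is copper→cobalt→palladium→copper at 1.1728; arbitrage exists.

1.1728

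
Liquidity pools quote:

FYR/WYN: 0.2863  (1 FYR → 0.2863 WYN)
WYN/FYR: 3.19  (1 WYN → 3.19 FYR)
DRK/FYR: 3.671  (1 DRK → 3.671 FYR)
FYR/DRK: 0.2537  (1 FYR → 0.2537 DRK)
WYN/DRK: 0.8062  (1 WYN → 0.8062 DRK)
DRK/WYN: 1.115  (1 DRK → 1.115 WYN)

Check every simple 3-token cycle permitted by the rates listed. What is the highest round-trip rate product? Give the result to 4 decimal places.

0.9024

WYN→FYR→DRK→WYN: 3.19 × 0.2537 × 1.115 = 0.90237
WYN→DRK→FYR→WYN: 0.8062 × 3.671 × 0.2863 = 0.84732
Maximum is WYN→FYR→DRK→WYN at 0.9024; no arbitrage — every cycle loses value.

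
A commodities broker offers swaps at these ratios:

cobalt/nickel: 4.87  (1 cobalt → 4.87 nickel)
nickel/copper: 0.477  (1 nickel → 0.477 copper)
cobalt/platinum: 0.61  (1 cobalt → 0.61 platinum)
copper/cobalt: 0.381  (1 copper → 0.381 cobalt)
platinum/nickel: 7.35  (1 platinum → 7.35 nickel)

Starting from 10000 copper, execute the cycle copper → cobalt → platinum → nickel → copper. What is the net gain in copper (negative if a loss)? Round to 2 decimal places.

10000 copper × 0.381 = 3810 cobalt
3810 cobalt × 0.61 = 2324.1 platinum
2324.1 platinum × 7.35 = 17082.135 nickel
17082.135 nickel × 0.477 = 8148.178395 copper
Net change: 8148.178395 − 10000 = -1851.821605 copper

-1851.82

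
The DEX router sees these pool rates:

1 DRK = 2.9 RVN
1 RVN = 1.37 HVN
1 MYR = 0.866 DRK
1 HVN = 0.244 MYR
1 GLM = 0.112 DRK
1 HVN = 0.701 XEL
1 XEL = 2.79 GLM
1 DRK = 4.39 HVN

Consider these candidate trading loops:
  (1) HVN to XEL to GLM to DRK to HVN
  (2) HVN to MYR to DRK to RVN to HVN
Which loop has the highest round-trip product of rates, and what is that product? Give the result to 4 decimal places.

(1) 0.701 × 2.79 × 0.112 × 4.39 = 0.96162
(2) 0.244 × 0.866 × 2.9 × 1.37 = 0.83951
Highest is cycle (1) at 0.9616 (≤1, no arbitrage).

0.9616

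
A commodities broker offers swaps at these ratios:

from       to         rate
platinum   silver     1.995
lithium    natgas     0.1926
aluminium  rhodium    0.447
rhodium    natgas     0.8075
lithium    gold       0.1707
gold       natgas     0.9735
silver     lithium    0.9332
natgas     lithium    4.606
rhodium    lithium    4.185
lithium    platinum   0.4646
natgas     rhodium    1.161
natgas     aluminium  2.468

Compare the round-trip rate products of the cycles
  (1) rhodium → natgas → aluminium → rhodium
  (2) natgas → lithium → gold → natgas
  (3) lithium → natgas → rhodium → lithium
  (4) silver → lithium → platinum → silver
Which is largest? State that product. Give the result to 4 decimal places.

(1) 0.8075 × 2.468 × 0.447 = 0.89083
(2) 4.606 × 0.1707 × 0.9735 = 0.76541
(3) 0.1926 × 1.161 × 4.185 = 0.93580
(4) 0.9332 × 0.4646 × 1.995 = 0.86496
Highest is cycle (3) at 0.9358 (≤1, no arbitrage).

0.9358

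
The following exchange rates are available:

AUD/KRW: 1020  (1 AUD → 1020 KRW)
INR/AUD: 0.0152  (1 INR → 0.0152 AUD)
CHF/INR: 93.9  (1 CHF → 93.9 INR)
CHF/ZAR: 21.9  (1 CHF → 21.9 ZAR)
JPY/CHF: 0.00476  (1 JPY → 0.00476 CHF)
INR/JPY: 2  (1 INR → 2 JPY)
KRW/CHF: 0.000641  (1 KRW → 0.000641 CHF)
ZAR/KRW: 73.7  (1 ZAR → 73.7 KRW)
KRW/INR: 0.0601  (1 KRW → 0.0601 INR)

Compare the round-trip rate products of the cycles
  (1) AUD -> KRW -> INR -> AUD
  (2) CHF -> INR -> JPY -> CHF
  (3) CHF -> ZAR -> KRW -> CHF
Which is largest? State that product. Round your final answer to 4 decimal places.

1.0346

(1) 1020 × 0.0601 × 0.0152 = 0.93179
(2) 93.9 × 2 × 0.00476 = 0.89393
(3) 21.9 × 73.7 × 0.000641 = 1.03459
Highest is cycle (3) at 1.0346 (>1, arbitrage).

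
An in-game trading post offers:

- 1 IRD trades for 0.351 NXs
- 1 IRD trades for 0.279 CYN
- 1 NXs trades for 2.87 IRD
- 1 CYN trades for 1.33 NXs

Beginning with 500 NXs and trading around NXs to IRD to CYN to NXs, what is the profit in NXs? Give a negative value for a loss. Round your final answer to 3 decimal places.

32.485

500 NXs × 2.87 = 1435 IRD
1435 IRD × 0.279 = 400.365 CYN
400.365 CYN × 1.33 = 532.48545 NXs
Net change: 532.48545 − 500 = 32.48545 NXs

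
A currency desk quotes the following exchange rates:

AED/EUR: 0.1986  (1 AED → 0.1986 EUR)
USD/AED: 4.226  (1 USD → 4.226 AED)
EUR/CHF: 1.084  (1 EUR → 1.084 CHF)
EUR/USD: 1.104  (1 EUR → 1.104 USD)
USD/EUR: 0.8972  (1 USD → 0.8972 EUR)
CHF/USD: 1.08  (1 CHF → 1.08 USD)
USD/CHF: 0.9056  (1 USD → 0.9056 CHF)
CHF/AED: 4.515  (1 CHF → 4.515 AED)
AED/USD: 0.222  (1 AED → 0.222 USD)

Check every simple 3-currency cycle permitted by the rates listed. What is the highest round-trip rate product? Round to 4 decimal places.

1.0504

CHF→USD→EUR→CHF: 1.08 × 0.8972 × 1.084 = 1.05037
CHF→AED→EUR→CHF: 4.515 × 0.1986 × 1.084 = 0.97200
EUR→USD→AED→EUR: 1.104 × 4.226 × 0.1986 = 0.92657
CHF→AED→USD→CHF: 4.515 × 0.222 × 0.9056 = 0.90771
Maximum is CHF→USD→EUR→CHF at 1.0504; arbitrage exists.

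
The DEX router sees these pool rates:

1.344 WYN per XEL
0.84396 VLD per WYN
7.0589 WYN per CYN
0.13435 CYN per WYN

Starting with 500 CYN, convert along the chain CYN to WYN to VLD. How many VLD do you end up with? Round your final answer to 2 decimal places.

500 CYN × 7.0589 = 3529.45 WYN
3529.45 WYN × 0.84396 = 2978.714622 VLD

2978.71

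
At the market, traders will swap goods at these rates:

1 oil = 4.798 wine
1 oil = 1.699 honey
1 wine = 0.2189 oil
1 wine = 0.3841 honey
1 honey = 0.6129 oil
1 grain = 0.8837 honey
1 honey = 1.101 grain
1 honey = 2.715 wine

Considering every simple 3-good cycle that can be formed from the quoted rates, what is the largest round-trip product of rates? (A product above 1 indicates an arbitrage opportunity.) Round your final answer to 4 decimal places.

oil→wine→honey→oil: 4.798 × 0.3841 × 0.6129 = 1.12952
oil→honey→wine→oil: 1.699 × 2.715 × 0.2189 = 1.00974
Maximum is oil→wine→honey→oil at 1.1295; arbitrage exists.

1.1295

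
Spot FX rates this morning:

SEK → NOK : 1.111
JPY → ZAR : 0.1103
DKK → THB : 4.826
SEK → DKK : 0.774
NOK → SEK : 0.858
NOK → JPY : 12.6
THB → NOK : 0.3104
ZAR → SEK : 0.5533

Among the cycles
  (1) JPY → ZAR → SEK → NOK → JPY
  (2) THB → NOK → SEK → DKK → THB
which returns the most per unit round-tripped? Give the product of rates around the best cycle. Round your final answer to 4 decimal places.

(1) 0.1103 × 0.5533 × 1.111 × 12.6 = 0.85432
(2) 0.3104 × 0.858 × 0.774 × 4.826 = 0.99480
Highest is cycle (2) at 0.9948 (≤1, no arbitrage).

0.9948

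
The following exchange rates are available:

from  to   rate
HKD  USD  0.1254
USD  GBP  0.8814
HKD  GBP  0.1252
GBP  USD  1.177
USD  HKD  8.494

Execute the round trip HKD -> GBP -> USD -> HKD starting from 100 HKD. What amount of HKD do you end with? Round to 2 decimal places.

125.17

100 HKD × 0.1252 = 12.52 GBP
12.52 GBP × 1.177 = 14.73604 USD
14.73604 USD × 8.494 = 125.16792376 HKD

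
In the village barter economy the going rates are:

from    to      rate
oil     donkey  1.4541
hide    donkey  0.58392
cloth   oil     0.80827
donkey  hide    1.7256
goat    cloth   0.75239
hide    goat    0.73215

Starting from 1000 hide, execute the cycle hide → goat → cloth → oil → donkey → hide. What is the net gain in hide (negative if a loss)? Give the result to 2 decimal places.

117.21

1000 hide × 0.73215 = 732.15 goat
732.15 goat × 0.75239 = 550.8623385 cloth
550.8623385 cloth × 0.80827 = 445.245502339395 oil
445.245502339395 oil × 1.4541 = 647.4314849517142695 donkey
647.4314849517142695 donkey × 1.7256 = 1117.2077704326781434492 hide
Net change: 1117.2077704326781434492 − 1000 = 117.2077704326781434492 hide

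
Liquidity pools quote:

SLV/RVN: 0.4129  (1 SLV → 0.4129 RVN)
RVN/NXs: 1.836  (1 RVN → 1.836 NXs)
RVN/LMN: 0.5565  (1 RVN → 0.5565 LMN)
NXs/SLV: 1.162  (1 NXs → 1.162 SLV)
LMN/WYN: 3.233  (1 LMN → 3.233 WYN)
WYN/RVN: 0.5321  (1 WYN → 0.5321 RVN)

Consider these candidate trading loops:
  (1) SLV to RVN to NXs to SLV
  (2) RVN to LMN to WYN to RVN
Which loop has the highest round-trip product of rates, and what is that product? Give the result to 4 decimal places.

0.9573

(1) 0.4129 × 1.836 × 1.162 = 0.88089
(2) 0.5565 × 3.233 × 0.5321 = 0.95734
Highest is cycle (2) at 0.9573 (≤1, no arbitrage).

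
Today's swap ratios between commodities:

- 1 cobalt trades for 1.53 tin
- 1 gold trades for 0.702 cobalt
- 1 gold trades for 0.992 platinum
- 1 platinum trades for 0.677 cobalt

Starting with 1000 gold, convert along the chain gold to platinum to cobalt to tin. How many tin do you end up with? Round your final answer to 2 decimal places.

1000 gold × 0.992 = 992 platinum
992 platinum × 0.677 = 671.584 cobalt
671.584 cobalt × 1.53 = 1027.52352 tin

1027.52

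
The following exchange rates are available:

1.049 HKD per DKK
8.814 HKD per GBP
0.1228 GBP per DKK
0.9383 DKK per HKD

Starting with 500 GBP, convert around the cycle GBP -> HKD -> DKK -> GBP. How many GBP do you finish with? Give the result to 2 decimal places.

500 GBP × 8.814 = 4407 HKD
4407 HKD × 0.9383 = 4135.0881 DKK
4135.0881 DKK × 0.1228 = 507.78881868 GBP

507.79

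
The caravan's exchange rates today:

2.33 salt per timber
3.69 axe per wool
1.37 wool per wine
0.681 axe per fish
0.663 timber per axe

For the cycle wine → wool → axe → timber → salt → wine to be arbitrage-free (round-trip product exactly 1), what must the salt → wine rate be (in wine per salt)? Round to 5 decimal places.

0.12805

Known legs of the cycle: 1.37 × 3.69 × 0.663 × 2.33 = 7.809376887
For no arbitrage the full-cycle product must be 1, so the missing rate is 1 / 7.809376887 ≈ 0.1280512.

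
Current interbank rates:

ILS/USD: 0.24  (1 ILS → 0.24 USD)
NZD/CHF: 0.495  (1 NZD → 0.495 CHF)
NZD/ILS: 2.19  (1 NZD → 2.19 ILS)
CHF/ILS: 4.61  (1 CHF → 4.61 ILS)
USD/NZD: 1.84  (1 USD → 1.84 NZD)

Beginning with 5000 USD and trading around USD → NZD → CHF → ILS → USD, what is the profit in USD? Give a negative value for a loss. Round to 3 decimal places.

5000 USD × 1.84 = 9200 NZD
9200 NZD × 0.495 = 4554 CHF
4554 CHF × 4.61 = 20993.94 ILS
20993.94 ILS × 0.24 = 5038.5456 USD
Net change: 5038.5456 − 5000 = 38.5456 USD

38.546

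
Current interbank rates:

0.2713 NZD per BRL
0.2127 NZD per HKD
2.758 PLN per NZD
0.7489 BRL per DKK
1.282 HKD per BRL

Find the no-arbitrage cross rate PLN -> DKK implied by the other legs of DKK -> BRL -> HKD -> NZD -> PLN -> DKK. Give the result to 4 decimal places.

1.7755

Known legs of the cycle: 0.7489 × 1.282 × 0.2127 × 2.758 = 0.56321421506868
For no arbitrage the full-cycle product must be 1, so the missing rate is 1 / 0.56321421506868 ≈ 1.775523.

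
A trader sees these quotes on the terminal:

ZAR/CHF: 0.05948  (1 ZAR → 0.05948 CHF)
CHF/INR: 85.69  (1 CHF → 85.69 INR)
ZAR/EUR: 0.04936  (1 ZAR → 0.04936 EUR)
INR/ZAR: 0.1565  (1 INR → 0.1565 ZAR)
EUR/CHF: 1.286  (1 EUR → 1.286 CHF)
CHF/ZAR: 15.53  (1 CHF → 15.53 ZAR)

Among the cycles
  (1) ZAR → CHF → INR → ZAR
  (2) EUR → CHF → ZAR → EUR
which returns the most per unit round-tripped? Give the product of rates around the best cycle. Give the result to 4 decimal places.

(1) 0.05948 × 85.69 × 0.1565 = 0.79766
(2) 1.286 × 15.53 × 0.04936 = 0.98580
Highest is cycle (2) at 0.9858 (≤1, no arbitrage).

0.9858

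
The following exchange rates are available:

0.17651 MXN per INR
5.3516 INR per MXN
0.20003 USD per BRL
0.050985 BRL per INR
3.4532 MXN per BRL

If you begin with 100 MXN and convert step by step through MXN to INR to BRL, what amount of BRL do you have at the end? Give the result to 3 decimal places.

27.285

100 MXN × 5.3516 = 535.16 INR
535.16 INR × 0.050985 = 27.2851326 BRL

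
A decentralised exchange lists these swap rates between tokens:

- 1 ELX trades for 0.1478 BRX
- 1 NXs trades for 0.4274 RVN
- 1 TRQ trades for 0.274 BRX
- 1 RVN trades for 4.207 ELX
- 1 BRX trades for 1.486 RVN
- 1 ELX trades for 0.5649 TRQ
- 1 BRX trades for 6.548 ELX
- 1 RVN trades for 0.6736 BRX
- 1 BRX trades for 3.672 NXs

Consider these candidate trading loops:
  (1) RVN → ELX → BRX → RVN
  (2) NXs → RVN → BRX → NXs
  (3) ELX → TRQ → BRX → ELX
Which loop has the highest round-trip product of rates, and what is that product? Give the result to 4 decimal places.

(1) 4.207 × 0.1478 × 1.486 = 0.92399
(2) 0.4274 × 0.6736 × 3.672 = 1.05716
(3) 0.5649 × 0.274 × 6.548 = 1.01352
Highest is cycle (2) at 1.0572 (>1, arbitrage).

1.0572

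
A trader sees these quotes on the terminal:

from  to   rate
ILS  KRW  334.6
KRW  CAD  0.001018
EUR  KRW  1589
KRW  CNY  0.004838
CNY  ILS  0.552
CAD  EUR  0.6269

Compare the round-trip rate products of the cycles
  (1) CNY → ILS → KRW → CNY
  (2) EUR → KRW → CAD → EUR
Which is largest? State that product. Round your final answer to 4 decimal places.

1.0141

(1) 0.552 × 334.6 × 0.004838 = 0.89357
(2) 1589 × 0.001018 × 0.6269 = 1.01407
Highest is cycle (2) at 1.0141 (>1, arbitrage).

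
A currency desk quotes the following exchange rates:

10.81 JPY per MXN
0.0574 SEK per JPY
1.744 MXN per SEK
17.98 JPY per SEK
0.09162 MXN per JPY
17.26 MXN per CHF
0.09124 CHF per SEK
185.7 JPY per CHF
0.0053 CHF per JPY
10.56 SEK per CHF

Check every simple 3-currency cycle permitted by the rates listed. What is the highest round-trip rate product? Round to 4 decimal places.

1.0821

SEK→MXN→JPY→SEK: 1.744 × 10.81 × 0.0574 = 1.08214
SEK→JPY→CHF→SEK: 17.98 × 0.0053 × 10.56 = 1.00630
MXN→JPY→CHF→MXN: 10.81 × 0.0053 × 17.26 = 0.98888
SEK→CHF→JPY→SEK: 0.09124 × 185.7 × 0.0574 = 0.97254
Maximum is SEK→MXN→JPY→SEK at 1.0821; arbitrage exists.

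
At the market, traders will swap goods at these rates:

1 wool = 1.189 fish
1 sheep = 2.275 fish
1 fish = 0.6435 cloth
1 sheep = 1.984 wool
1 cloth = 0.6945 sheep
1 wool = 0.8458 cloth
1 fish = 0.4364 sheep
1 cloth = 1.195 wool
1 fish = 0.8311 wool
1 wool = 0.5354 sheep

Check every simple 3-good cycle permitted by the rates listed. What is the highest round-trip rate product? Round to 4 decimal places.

1.1654

sheep→wool→cloth→sheep: 1.984 × 0.8458 × 0.6945 = 1.16542
sheep→wool→fish→sheep: 1.984 × 1.189 × 0.4364 = 1.02946
sheep→fish→cloth→sheep: 2.275 × 0.6435 × 0.6945 = 1.01672
sheep→fish→wool→sheep: 2.275 × 0.8311 × 0.5354 = 1.01231
wool→fish→cloth→wool: 1.189 × 0.6435 × 1.195 = 0.91432
Maximum is sheep→wool→cloth→sheep at 1.1654; arbitrage exists.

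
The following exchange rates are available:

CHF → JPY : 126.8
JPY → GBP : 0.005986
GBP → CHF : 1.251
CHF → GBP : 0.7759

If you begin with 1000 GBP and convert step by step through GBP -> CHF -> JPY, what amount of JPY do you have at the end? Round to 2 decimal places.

1000 GBP × 1.251 = 1251 CHF
1251 CHF × 126.8 = 158626.8 JPY

158626.80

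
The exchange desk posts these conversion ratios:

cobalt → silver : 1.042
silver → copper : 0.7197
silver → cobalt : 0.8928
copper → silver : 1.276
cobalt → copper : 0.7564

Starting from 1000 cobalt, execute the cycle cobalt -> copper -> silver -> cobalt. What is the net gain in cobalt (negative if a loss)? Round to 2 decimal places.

1000 cobalt × 0.7564 = 756.4 copper
756.4 copper × 1.276 = 965.1664 silver
965.1664 silver × 0.8928 = 861.70056192 cobalt
Net change: 861.70056192 − 1000 = -138.29943808 cobalt

-138.30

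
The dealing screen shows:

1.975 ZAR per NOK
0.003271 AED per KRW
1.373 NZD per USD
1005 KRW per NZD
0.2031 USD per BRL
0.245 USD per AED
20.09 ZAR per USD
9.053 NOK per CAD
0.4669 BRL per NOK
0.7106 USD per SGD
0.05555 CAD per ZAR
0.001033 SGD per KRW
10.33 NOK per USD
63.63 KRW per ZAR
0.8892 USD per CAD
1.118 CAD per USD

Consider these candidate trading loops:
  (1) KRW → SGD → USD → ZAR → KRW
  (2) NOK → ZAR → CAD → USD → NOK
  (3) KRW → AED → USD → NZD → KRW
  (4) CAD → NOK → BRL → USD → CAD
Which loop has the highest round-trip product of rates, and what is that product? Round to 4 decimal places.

(1) 0.001033 × 0.7106 × 20.09 × 63.63 = 0.93836
(2) 1.975 × 0.05555 × 0.8892 × 10.33 = 1.00775
(3) 0.003271 × 0.245 × 1.373 × 1005 = 1.10582
(4) 9.053 × 0.4669 × 0.2031 × 1.118 = 0.95977
Highest is cycle (3) at 1.1058 (>1, arbitrage).

1.1058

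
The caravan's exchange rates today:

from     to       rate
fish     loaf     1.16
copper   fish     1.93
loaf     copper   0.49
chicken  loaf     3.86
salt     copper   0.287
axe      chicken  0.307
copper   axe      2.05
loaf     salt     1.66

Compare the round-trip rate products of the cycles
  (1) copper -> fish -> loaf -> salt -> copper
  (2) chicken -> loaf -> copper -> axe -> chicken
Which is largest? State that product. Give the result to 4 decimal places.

(1) 1.93 × 1.16 × 1.66 × 0.287 = 1.06661
(2) 3.86 × 0.49 × 2.05 × 0.307 = 1.19035
Highest is cycle (2) at 1.1904 (>1, arbitrage).

1.1904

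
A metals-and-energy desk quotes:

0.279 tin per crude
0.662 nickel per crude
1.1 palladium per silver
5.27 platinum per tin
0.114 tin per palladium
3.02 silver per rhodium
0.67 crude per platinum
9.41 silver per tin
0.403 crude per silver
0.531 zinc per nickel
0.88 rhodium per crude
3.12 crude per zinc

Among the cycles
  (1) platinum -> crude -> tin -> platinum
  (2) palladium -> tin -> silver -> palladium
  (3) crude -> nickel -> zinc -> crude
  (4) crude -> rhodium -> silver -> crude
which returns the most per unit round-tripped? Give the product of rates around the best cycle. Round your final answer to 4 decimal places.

1.1800

(1) 0.67 × 0.279 × 5.27 = 0.98512
(2) 0.114 × 9.41 × 1.1 = 1.18001
(3) 0.662 × 0.531 × 3.12 = 1.09675
(4) 0.88 × 3.02 × 0.403 = 1.07101
Highest is cycle (2) at 1.1800 (>1, arbitrage).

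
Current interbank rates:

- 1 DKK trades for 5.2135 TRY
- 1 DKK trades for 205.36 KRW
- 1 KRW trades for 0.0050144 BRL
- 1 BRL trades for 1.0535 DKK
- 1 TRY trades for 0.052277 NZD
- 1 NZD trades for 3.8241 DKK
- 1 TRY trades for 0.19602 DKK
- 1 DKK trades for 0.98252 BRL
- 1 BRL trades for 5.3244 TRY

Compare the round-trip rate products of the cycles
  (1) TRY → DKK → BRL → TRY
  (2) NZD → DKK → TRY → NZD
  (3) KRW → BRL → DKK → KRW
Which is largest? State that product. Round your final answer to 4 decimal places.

(1) 0.19602 × 0.98252 × 5.3244 = 1.02545
(2) 3.8241 × 5.2135 × 0.052277 = 1.04224
(3) 0.0050144 × 1.0535 × 205.36 = 1.08485
Highest is cycle (3) at 1.0848 (>1, arbitrage).

1.0848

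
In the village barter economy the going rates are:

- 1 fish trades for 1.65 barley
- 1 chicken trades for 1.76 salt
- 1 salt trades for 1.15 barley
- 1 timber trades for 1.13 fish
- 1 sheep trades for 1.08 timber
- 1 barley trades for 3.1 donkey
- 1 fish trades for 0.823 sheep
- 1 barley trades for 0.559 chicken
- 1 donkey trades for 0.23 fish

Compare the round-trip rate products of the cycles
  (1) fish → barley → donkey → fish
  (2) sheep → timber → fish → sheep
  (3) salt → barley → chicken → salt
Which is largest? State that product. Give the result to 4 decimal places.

(1) 1.65 × 3.1 × 0.23 = 1.17645
(2) 1.08 × 1.13 × 0.823 = 1.00439
(3) 1.15 × 0.559 × 1.76 = 1.13142
Highest is cycle (1) at 1.1765 (>1, arbitrage).

1.1765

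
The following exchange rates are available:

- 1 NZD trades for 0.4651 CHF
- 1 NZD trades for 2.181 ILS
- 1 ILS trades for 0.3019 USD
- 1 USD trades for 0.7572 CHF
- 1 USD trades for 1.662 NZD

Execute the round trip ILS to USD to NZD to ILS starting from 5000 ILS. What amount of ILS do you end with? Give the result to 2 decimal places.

5000 ILS × 0.3019 = 1509.5 USD
1509.5 USD × 1.662 = 2508.789 NZD
2508.789 NZD × 2.181 = 5471.668809 ILS

5471.67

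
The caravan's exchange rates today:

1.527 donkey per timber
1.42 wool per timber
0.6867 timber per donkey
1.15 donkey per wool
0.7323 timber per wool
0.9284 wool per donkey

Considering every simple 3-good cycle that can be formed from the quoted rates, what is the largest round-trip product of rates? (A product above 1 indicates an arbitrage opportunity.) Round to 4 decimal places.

1.1214

donkey→timber→wool→donkey: 0.6867 × 1.42 × 1.15 = 1.12138
donkey→wool→timber→donkey: 0.9284 × 0.7323 × 1.527 = 1.03816
Maximum is donkey→timber→wool→donkey at 1.1214; arbitrage exists.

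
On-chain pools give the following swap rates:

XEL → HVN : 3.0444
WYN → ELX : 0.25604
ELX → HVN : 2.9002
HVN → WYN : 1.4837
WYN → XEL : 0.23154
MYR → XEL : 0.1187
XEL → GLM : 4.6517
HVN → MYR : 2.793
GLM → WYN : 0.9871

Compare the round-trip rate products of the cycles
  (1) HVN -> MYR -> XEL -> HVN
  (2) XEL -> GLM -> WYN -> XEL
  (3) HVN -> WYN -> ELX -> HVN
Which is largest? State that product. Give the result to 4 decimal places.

1.1017

(1) 2.793 × 0.1187 × 3.0444 = 1.00931
(2) 4.6517 × 0.9871 × 0.23154 = 1.06316
(3) 1.4837 × 0.25604 × 2.9002 = 1.10175
Highest is cycle (3) at 1.1017 (>1, arbitrage).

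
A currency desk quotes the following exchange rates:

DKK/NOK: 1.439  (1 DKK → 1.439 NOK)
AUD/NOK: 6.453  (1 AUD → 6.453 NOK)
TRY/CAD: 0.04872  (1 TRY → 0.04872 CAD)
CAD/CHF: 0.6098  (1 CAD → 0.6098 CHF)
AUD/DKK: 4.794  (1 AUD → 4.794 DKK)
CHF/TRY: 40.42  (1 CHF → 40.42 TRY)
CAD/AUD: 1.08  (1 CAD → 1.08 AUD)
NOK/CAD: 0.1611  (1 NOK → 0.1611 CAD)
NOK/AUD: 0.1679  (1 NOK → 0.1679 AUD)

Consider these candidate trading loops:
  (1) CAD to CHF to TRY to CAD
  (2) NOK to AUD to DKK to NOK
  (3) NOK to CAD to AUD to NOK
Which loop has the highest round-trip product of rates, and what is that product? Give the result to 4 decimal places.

(1) 0.6098 × 40.42 × 0.04872 = 1.20086
(2) 0.1679 × 4.794 × 1.439 = 1.15827
(3) 0.1611 × 1.08 × 6.453 = 1.12274
Highest is cycle (1) at 1.2009 (>1, arbitrage).

1.2009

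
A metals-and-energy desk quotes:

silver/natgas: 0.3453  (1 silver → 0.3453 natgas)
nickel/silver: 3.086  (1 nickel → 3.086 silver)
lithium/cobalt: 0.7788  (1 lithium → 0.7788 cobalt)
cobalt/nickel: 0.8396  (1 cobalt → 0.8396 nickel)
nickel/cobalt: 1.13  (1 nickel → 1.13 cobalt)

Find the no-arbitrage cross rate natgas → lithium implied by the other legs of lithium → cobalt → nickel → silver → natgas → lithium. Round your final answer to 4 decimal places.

1.4352

Known legs of the cycle: 0.7788 × 0.8396 × 3.086 × 0.3453 = 0.696772293189984
For no arbitrage the full-cycle product must be 1, so the missing rate is 1 / 0.696772293189984 ≈ 1.435189.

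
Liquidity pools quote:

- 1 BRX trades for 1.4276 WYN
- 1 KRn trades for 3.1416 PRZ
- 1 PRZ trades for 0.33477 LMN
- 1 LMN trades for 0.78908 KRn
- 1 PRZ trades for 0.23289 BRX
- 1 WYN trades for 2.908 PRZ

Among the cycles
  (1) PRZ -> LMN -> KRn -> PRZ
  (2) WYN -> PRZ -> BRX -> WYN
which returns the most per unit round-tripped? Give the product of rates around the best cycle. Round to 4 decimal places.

0.9668

(1) 0.33477 × 0.78908 × 3.1416 = 0.82989
(2) 2.908 × 0.23289 × 1.4276 = 0.96683
Highest is cycle (2) at 0.9668 (≤1, no arbitrage).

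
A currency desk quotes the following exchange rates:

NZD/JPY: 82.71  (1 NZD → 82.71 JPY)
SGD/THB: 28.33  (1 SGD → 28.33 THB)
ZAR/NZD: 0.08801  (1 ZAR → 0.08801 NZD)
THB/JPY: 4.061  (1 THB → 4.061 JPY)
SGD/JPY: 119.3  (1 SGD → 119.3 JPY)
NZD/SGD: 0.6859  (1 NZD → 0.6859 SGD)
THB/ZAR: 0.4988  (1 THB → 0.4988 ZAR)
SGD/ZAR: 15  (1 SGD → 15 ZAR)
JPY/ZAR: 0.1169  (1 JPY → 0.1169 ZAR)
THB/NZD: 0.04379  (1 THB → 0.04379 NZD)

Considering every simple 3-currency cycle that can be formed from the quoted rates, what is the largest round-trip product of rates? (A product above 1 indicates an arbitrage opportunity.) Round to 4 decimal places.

0.9055

ZAR→NZD→SGD→ZAR: 0.08801 × 0.6859 × 15 = 0.90549
ZAR→NZD→JPY→ZAR: 0.08801 × 82.71 × 0.1169 = 0.85095
SGD→THB→NZD→SGD: 28.33 × 0.04379 × 0.6859 = 0.85091
Maximum is ZAR→NZD→SGD→ZAR at 0.9055; no arbitrage — every cycle loses value.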